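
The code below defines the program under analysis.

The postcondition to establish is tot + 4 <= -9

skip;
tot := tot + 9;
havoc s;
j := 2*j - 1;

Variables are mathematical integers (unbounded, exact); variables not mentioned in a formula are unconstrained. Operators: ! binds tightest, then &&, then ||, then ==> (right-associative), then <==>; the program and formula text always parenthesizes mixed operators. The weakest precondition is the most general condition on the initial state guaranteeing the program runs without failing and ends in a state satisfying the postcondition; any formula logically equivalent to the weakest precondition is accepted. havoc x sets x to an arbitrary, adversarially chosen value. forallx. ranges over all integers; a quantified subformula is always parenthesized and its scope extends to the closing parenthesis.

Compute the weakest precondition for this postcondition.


Working backward. After the program, the postcondition tot + 4 <= -9 must hold; in canonical form it is tot <= -13.
Before j := 2*j - 1: tot <= -13
Before havoc s: tot <= -13
Before tot := tot + 9: tot <= -22
Before skip: tot <= -22
Answer: WP = tot <= -22


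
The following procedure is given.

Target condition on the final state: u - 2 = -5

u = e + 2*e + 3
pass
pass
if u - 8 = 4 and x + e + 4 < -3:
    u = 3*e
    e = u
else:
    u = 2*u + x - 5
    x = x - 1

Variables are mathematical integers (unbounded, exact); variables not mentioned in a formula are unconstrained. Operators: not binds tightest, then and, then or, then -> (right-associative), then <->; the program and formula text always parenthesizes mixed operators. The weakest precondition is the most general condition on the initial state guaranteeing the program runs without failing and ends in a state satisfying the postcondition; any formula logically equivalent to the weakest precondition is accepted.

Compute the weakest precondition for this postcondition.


Working backward. After the program, the postcondition u - 2 = -5 must hold; in canonical form it is u = -3.
Then branch requires 3*e = -3; else branch requires 2*u + x = 2.
Before the if: ((u = 12 and e + x < -7) -> 3*e = -3) and ((not (u = 12 and e + x < -7)) -> 2*u + x = 2)
Before skip: ((u = 12 and e + x < -7) -> 3*e = -3) and ((not (u = 12 and e + x < -7)) -> 2*u + x = 2)
Before skip: ((u = 12 and e + x < -7) -> 3*e = -3) and ((not (u = 12 and e + x < -7)) -> 2*u + x = 2)
Before u := e + 2*e + 3: ((3*e = 9 and e + x < -7) -> 3*e = -3) and ((not (3*e = 9 and e + x < -7)) -> 6*e + x = -4)
Answer: WP = ((3*e = 9 and e + x < -7) -> 3*e = -3) and ((not (3*e = 9 and e + x < -7)) -> 6*e + x = -4)


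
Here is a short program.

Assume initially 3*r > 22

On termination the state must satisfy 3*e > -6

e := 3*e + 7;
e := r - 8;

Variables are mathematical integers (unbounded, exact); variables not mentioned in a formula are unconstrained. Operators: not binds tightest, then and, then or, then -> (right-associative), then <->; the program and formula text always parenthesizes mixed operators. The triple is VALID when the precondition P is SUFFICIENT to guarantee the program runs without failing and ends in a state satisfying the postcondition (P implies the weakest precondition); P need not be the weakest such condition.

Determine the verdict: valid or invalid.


Working backward. After the program, 3*e > -6 must hold.
Before e := r - 8: 3*r > 18
Before e := 3*e + 7: 3*r > 18
The weakest precondition is 3*r > 18.
Check whether 3*r > 22 implies it.
Every state satisfying the precondition satisfies the weakest precondition: the implication holds.
Answer: valid


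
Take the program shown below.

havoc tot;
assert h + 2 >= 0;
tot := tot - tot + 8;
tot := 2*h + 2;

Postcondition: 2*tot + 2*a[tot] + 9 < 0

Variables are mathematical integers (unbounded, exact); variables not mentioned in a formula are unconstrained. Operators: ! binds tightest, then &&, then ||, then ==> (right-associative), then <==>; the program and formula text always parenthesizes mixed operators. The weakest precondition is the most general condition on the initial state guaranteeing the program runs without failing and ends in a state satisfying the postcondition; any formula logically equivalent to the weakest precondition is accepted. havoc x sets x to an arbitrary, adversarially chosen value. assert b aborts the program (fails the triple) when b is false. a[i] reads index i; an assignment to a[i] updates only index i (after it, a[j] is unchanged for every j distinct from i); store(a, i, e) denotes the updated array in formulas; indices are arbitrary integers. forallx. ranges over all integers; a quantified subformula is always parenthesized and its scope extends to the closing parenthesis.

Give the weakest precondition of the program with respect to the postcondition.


Working backward. After the program, the postcondition 2*tot + 2*a[tot] + 9 < 0 must hold; in canonical form it is 2*a[tot] + 2*tot < -9.
Before tot := 2*h + 2: 2*a[2*h + 2] + 4*h < -13
Before tot := tot - tot + 8: 2*a[2*h + 2] + 4*h < -13
Before assert h + 2 >= 0: h >= -2 && 2*a[2*h + 2] + 4*h < -13
Before havoc tot: h >= -2 && 2*a[2*h + 2] + 4*h < -13
Answer: WP = h >= -2 && 2*a[2*h + 2] + 4*h < -13


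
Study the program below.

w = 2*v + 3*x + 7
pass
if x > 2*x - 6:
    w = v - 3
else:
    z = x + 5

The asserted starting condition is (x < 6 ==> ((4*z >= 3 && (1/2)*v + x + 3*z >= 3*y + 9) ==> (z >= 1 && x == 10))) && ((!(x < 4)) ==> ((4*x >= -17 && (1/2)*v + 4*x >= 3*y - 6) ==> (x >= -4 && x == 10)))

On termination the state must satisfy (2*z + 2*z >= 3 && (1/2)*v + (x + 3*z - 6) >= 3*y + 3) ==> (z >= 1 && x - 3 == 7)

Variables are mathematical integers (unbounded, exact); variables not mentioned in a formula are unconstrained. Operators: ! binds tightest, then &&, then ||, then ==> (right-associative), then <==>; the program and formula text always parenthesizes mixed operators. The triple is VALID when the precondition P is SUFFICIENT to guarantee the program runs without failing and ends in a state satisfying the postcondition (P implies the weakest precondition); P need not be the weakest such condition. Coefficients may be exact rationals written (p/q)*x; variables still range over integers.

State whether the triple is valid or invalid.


Working backward. After the program, the postcondition (2*z + 2*z >= 3 && (1/2)*v + (x + 3*z - 6) >= 3*y + 3) ==> (z >= 1 && x - 3 == 7) must hold; in canonical form it is (4*z >= 3 && (1/2)*v + x + 3*z >= 3*y + 9) ==> (z >= 1 && x == 10).
Then branch requires (4*z >= 3 && (1/2)*v + x + 3*z >= 3*y + 9) ==> (z >= 1 && x == 10); else branch requires (4*x >= -17 && (1/2)*v + 4*x >= 3*y - 6) ==> (x >= -4 && x == 10).
Before the if: (x < 6 ==> ((4*z >= 3 && (1/2)*v + x + 3*z >= 3*y + 9) ==> (z >= 1 && x == 10))) && ((!(x < 6)) ==> ((4*x >= -17 && (1/2)*v + 4*x >= 3*y - 6) ==> (x >= -4 && x == 10)))
Before skip: (x < 6 ==> ((4*z >= 3 && (1/2)*v + x + 3*z >= 3*y + 9) ==> (z >= 1 && x == 10))) && ((!(x < 6)) ==> ((4*x >= -17 && (1/2)*v + 4*x >= 3*y - 6) ==> (x >= -4 && x == 10)))
Before w := 2*v + 3*x + 7: (x < 6 ==> ((4*z >= 3 && (1/2)*v + x + 3*z >= 3*y + 9) ==> (z >= 1 && x == 10))) && ((!(x < 6)) ==> ((4*x >= -17 && (1/2)*v + 4*x >= 3*y - 6) ==> (x >= -4 && x == 10)))
The weakest precondition is (x < 6 ==> ((4*z >= 3 && (1/2)*v + x + 3*z >= 3*y + 9) ==> (z >= 1 && x == 10))) && ((!(x < 6)) ==> ((4*x >= -17 && (1/2)*v + 4*x >= 3*y - 6) ==> (x >= -4 && x == 10))).
Check whether (x < 6 ==> ((4*z >= 3 && (1/2)*v + x + 3*z >= 3*y + 9) ==> (z >= 1 && x == 10))) && ((!(x < 4)) ==> ((4*x >= -17 && (1/2)*v + 4*x >= 3*y - 6) ==> (x >= -4 && x == 10))) implies it.
Every state satisfying the precondition satisfies the weakest precondition: the implication holds.
Answer: valid


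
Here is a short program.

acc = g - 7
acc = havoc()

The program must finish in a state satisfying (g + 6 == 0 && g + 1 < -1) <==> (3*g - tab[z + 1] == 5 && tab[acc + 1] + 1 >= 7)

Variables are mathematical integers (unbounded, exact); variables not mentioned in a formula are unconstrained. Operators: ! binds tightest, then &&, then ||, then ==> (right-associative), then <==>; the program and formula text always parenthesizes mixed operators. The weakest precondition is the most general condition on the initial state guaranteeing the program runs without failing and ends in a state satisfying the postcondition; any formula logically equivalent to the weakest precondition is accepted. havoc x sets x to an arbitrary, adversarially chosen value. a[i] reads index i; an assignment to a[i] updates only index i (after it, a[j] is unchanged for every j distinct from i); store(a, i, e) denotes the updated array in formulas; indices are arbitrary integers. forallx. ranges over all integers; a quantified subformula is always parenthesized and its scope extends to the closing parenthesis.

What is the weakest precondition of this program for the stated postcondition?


Working backward. After the program, the postcondition (g + 6 == 0 && g + 1 < -1) <==> (3*g - tab[z + 1] == 5 && tab[acc + 1] + 1 >= 7) must hold; in canonical form it is (g == -6 && g < -2) <==> (3*g == tab[z + 1] + 5 && tab[acc + 1] >= 6).
Before havoc acc: forall acc_1. ((g == -6 && g < -2) <==> (3*g == tab[z + 1] + 5 && tab[acc_1 + 1] >= 6))
Before acc := g - 7: forall acc_1. ((g == -6 && g < -2) <==> (3*g == tab[z + 1] + 5 && tab[acc_1 + 1] >= 6))
Answer: WP = forall acc_1. ((g == -6 && g < -2) <==> (3*g == tab[z + 1] + 5 && tab[acc_1 + 1] >= 6))


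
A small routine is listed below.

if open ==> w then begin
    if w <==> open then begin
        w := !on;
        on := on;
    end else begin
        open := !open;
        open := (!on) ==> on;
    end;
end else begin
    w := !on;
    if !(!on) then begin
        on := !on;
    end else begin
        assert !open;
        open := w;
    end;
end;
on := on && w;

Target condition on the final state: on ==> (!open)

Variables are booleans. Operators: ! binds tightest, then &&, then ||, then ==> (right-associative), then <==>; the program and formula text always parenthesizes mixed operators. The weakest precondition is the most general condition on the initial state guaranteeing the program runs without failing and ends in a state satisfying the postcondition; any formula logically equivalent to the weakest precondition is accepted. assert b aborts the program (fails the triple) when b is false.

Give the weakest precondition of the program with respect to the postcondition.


Working backward. After the program, on ==> (!open) must hold.
Before on := on && w: (on && w) ==> (!open)
Then branch requires (!(w <==> open)) ==> ((on && w) ==> (!((!on) ==> on))); else branch requires (on ==> ((!on) ==> (!open))) && ((!on) ==> (!open)).
Before the if: ((open ==> w) ==> ((!(w <==> open)) ==> ((on && w) ==> (!((!on) ==> on))))) && ((!(open ==> w)) ==> ((on ==> ((!on) ==> (!open))) && ((!on) ==> (!open))))
Answer: WP = ((open ==> w) ==> ((!(w <==> open)) ==> ((on && w) ==> (!((!on) ==> on))))) && ((!(open ==> w)) ==> ((on ==> ((!on) ==> (!open))) && ((!on) ==> (!open))))


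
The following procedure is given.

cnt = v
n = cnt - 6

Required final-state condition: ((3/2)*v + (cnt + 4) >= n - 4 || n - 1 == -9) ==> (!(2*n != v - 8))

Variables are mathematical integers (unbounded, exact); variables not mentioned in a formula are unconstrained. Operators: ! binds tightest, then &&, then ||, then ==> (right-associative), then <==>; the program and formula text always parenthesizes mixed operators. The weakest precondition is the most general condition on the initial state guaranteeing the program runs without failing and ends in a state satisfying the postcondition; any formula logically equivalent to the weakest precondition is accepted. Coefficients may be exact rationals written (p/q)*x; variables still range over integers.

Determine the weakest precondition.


Working backward. After the program, the postcondition ((3/2)*v + (cnt + 4) >= n - 4 || n - 1 == -9) ==> (!(2*n != v - 8)) must hold; in canonical form it is (cnt + (3/2)*v >= n - 8 || n == -8) ==> (!(2*n != v - 8)).
Before n := cnt - 6: ((3/2)*v >= -14 || cnt == -2) ==> (!(2*cnt != v + 4))
Before cnt := v: ((3/2)*v >= -14 || v == -2) ==> (!(v != 4))
Answer: WP = ((3/2)*v >= -14 || v == -2) ==> (!(v != 4))


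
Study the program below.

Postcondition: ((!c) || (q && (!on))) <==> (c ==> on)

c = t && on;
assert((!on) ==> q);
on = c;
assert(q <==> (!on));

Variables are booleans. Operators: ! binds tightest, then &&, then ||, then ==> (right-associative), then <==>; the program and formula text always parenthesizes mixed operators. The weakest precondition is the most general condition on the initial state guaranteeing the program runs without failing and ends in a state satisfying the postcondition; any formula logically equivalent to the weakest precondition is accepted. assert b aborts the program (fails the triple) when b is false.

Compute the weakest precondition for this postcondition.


Working backward. After the program, ((!c) || (q && (!on))) <==> (c ==> on) must hold.
Before assert q <==> (!on): (q <==> (!on)) && (((!c) || (q && (!on))) <==> (c ==> on))
Before on := c: (q <==> (!c)) && ((!c) || (q && (!c)))
Before assert (!on) ==> q: ((!on) ==> q) && (q <==> (!c)) && ((!c) || (q && (!c)))
Before c := t && on: ((!on) ==> q) && (q <==> (!(t && on))) && ((!(t && on)) || (q && (!(t && on))))
Answer: WP = ((!on) ==> q) && (q <==> (!(t && on))) && ((!(t && on)) || (q && (!(t && on))))


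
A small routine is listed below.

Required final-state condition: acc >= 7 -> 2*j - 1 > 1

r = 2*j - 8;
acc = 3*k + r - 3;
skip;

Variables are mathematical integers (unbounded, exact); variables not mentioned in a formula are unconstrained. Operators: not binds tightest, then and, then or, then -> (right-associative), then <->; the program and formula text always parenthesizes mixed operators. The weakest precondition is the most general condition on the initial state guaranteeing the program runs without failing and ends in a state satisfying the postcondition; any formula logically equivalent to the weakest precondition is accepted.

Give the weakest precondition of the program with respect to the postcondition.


Working backward. After the program, the postcondition acc >= 7 -> 2*j - 1 > 1 must hold; in canonical form it is acc >= 7 -> 2*j > 2.
Before skip: acc >= 7 -> 2*j > 2
Before acc := 3*k + r - 3: 3*k + r >= 10 -> 2*j > 2
Before r := 2*j - 8: 2*j + 3*k >= 18 -> 2*j > 2
Answer: WP = 2*j + 3*k >= 18 -> 2*j > 2


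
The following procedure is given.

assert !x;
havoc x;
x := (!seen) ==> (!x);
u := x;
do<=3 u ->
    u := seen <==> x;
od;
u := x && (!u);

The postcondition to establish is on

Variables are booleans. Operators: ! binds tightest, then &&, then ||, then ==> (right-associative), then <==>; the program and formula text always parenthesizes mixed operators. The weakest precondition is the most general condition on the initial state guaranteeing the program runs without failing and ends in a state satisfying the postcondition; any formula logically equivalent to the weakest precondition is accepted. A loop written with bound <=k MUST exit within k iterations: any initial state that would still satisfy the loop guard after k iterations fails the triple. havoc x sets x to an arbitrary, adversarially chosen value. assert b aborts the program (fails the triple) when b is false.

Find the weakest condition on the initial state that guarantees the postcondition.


Working backward. After the program, on must hold.
Before u := x && (!u): on
Before the loop (bound <=3), unroll the exhaustion recursion (WP_0 = exit-now case; WP_j = one more guarded iteration, up to j = 3):
  WP_0: (!u) && on
  WP_1: (u ==> ((!(seen <==> x)) && on)) && ((!u) ==> on)
  WP_2: (u ==> (((seen <==> x) ==> ((!(seen <==> x)) && on)) && ((!(seen <==> x)) ==> on))) && ((!u) ==> on)
  WP_3: (u ==> (((seen <==> x) ==> (((seen <==> x) ==> ((!(seen <==> x)) && on)) && ((!(seen <==> x)) ==> on))) && ((!(seen <==> x)) ==> on))) && ((!u) ==> on)
So before the loop: (u ==> (((seen <==> x) ==> (((seen <==> x) ==> ((!(seen <==> x)) && on)) && ((!(seen <==> x)) ==> on))) && ((!(seen <==> x)) ==> on))) && ((!u) ==> on)
Before u := x: (x ==> (((seen <==> x) ==> (((seen <==> x) ==> ((!(seen <==> x)) && on)) && ((!(seen <==> x)) ==> on))) && ((!(seen <==> x)) ==> on))) && ((!x) ==> on)
Before x := (!seen) ==> (!x): (((!seen) ==> (!x)) ==> (((seen <==> ((!seen) ==> (!x))) ==> (((seen <==> ((!seen) ==> (!x))) ==> ((!(seen <==> ((!seen) ==> (!x)))) && on)) && ((!(seen <==> ((!seen) ==> (!x)))) ==> on))) && ((!(seen <==> ((!seen) ==> (!x)))) ==> on))) && ((!((!seen) ==> (!x))) ==> on)
Before havoc x: (!seen) && ((!seen) ==> on) && (seen ==> ((seen ==> ((!seen) && on)) && ((!seen) ==> on)))
Before assert !x: (!x) && (!seen) && ((!seen) ==> on) && (seen ==> ((seen ==> ((!seen) && on)) && ((!seen) ==> on)))
Answer: WP = (!x) && (!seen) && ((!seen) ==> on) && (seen ==> ((seen ==> ((!seen) && on)) && ((!seen) ==> on)))


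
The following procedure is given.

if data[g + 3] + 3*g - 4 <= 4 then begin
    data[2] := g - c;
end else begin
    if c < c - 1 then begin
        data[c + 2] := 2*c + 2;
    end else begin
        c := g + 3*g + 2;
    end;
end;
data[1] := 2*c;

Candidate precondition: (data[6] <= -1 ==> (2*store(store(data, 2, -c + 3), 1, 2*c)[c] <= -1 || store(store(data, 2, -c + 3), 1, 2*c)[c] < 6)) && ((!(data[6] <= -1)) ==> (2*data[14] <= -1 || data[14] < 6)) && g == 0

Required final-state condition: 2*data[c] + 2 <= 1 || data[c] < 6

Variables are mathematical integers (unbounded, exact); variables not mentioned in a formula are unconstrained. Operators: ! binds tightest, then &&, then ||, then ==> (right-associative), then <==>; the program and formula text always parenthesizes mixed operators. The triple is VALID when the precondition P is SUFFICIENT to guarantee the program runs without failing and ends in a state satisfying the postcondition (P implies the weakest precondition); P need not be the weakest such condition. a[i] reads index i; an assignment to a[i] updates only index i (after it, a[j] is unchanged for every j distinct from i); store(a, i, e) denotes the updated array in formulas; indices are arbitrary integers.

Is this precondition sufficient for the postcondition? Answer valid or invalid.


Working backward. After the program, the postcondition 2*data[c] + 2 <= 1 || data[c] < 6 must hold; in canonical form it is 2*data[c] <= -1 || data[c] < 6.
Before data[1] := 2*c: 2*store(data, 1, 2*c)[c] <= -1 || store(data, 1, 2*c)[c] < 6
Then branch requires 2*store(store(data, 2, -c + g), 1, 2*c)[c] <= -1 || store(store(data, 2, -c + g), 1, 2*c)[c] < 6; else branch requires 2*store(data, 1, 8*g + 4)[4*g + 2] <= -1 || store(data, 1, 8*g + 4)[4*g + 2] < 6.
Before the if: (data[g + 3] + 3*g <= 8 ==> (2*store(store(data, 2, -c + g), 1, 2*c)[c] <= -1 || store(store(data, 2, -c + g), 1, 2*c)[c] < 6)) && ((!(data[g + 3] + 3*g <= 8)) ==> (2*store(data, 1, 8*g + 4)[4*g + 2] <= -1 || store(data, 1, 8*g + 4)[4*g + 2] < 6))
The weakest precondition is (data[g + 3] + 3*g <= 8 ==> (2*store(store(data, 2, -c + g), 1, 2*c)[c] <= -1 || store(store(data, 2, -c + g), 1, 2*c)[c] < 6)) && ((!(data[g + 3] + 3*g <= 8)) ==> (2*store(data, 1, 8*g + 4)[4*g + 2] <= -1 || store(data, 1, 8*g + 4)[4*g + 2] < 6)).
Check whether (data[6] <= -1 ==> (2*store(store(data, 2, -c + 3), 1, 2*c)[c] <= -1 || store(store(data, 2, -c + 3), 1, 2*c)[c] < 6)) && ((!(data[6] <= -1)) ==> (2*data[14] <= -1 || data[14] < 6)) && g == 0 implies it.
Countermodel: at the initial state c = 28412, data = {[1] = 4, [2] = 4, [3] = -17801, [6] = 0, [14] = -25042, [28412] = 6, elsewhere 4}, g = 0, the precondition holds but the weakest precondition fails.
Answer: invalid


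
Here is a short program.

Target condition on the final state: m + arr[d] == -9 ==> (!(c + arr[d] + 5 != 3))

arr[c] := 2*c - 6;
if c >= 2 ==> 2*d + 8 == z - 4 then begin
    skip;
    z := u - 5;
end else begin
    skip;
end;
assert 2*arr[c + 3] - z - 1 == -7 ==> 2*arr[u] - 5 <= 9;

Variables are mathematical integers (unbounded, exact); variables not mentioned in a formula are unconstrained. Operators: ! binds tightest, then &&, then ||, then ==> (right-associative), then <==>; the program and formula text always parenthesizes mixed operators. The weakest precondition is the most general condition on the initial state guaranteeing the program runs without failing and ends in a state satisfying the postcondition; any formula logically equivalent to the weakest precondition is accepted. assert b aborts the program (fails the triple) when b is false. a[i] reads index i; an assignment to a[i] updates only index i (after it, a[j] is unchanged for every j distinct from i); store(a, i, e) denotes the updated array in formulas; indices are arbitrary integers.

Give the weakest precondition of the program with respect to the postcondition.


Working backward. After the program, the postcondition m + arr[d] == -9 ==> (!(c + arr[d] + 5 != 3)) must hold; in canonical form it is arr[d] + m == -9 ==> (!(arr[d] + c != -2)).
Before assert 2*arr[c + 3] - z - 1 == -7 ==> 2*arr[u] - 5 <= 9: (2*arr[c + 3] == z - 6 ==> 2*arr[u] <= 14) && (arr[d] + m == -9 ==> (!(arr[d] + c != -2)))
Then branch requires (2*arr[c + 3] == u - 11 ==> 2*arr[u] <= 14) && (arr[d] + m == -9 ==> (!(arr[d] + c != -2))); else branch requires (2*arr[c + 3] == z - 6 ==> 2*arr[u] <= 14) && (arr[d] + m == -9 ==> (!(arr[d] + c != -2))).
Before the if: ((c >= 2 ==> 2*d == z - 12) ==> ((2*arr[c + 3] == u - 11 ==> 2*arr[u] <= 14) && (arr[d] + m == -9 ==> (!(arr[d] + c != -2))))) && ((!(c >= 2 ==> 2*d == z - 12)) ==> ((2*arr[c + 3] == z - 6 ==> 2*arr[u] <= 14) && (arr[d] + m == -9 ==> (!(arr[d] + c != -2)))))
Before arr[c] := 2*c - 6: ((c >= 2 ==> 2*d == z - 12) ==> ((2*store(arr, c, 2*c - 6)[c + 3] == u - 11 ==> 2*store(arr, c, 2*c - 6)[u] <= 14) && (store(arr, c, 2*c - 6)[d] + m == -9 ==> (!(store(arr, c, 2*c - 6)[d] + c != -2))))) && ((!(c >= 2 ==> 2*d == z - 12)) ==> ((2*store(arr, c, 2*c - 6)[c + 3] == z - 6 ==> 2*store(arr, c, 2*c - 6)[u] <= 14) && (store(arr, c, 2*c - 6)[d] + m == -9 ==> (!(store(arr, c, 2*c - 6)[d] + c != -2)))))
Answer: WP = ((c >= 2 ==> 2*d == z - 12) ==> ((2*store(arr, c, 2*c - 6)[c + 3] == u - 11 ==> 2*store(arr, c, 2*c - 6)[u] <= 14) && (store(arr, c, 2*c - 6)[d] + m == -9 ==> (!(store(arr, c, 2*c - 6)[d] + c != -2))))) && ((!(c >= 2 ==> 2*d == z - 12)) ==> ((2*store(arr, c, 2*c - 6)[c + 3] == z - 6 ==> 2*store(arr, c, 2*c - 6)[u] <= 14) && (store(arr, c, 2*c - 6)[d] + m == -9 ==> (!(store(arr, c, 2*c - 6)[d] + c != -2)))))


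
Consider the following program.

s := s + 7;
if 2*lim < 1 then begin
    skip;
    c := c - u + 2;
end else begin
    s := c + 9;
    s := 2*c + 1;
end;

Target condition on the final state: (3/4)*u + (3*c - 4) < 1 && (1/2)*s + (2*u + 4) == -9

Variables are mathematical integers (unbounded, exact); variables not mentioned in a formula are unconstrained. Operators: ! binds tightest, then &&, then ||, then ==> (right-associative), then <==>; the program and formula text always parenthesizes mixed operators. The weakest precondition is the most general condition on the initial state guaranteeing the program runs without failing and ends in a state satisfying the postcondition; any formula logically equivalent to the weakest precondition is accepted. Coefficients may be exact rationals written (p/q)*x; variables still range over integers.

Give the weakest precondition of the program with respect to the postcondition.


Working backward. After the program, the postcondition (3/4)*u + (3*c - 4) < 1 && (1/2)*s + (2*u + 4) == -9 must hold; in canonical form it is 3*c + (3/4)*u < 5 && (1/2)*s + 2*u == -13.
Then branch requires 3*c < (9/4)*u - 1 && (1/2)*s + 2*u == -13; else branch requires 3*c + (3/4)*u < 5 && c + 2*u == -27/2.
Before the if: (2*lim < 1 ==> (3*c < (9/4)*u - 1 && (1/2)*s + 2*u == -13)) && ((!(2*lim < 1)) ==> (3*c + (3/4)*u < 5 && c + 2*u == -27/2))
Before s := s + 7: (2*lim < 1 ==> (3*c < (9/4)*u - 1 && (1/2)*s + 2*u == -33/2)) && ((!(2*lim < 1)) ==> (3*c + (3/4)*u < 5 && c + 2*u == -27/2))
Answer: WP = (2*lim < 1 ==> (3*c < (9/4)*u - 1 && (1/2)*s + 2*u == -33/2)) && ((!(2*lim < 1)) ==> (3*c + (3/4)*u < 5 && c + 2*u == -27/2))


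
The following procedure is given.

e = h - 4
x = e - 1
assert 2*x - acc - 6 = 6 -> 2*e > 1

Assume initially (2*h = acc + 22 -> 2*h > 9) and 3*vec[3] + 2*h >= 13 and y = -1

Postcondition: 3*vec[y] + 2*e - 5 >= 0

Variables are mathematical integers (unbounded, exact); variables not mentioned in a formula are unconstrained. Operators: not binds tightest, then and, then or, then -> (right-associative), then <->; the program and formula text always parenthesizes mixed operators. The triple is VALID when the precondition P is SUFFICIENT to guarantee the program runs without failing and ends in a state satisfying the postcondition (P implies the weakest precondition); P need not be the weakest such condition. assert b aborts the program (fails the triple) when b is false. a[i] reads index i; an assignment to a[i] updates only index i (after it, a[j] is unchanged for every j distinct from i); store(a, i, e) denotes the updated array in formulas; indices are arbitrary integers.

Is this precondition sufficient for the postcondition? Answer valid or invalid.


Working backward. After the program, the postcondition 3*vec[y] + 2*e - 5 >= 0 must hold; in canonical form it is 3*vec[y] + 2*e >= 5.
Before assert 2*x - acc - 6 = 6 -> 2*e > 1: (2*x = acc + 12 -> 2*e > 1) and 3*vec[y] + 2*e >= 5
Before x := e - 1: (2*e = acc + 14 -> 2*e > 1) and 3*vec[y] + 2*e >= 5
Before e := h - 4: (2*h = acc + 22 -> 2*h > 9) and 3*vec[y] + 2*h >= 13
The weakest precondition is (2*h = acc + 22 -> 2*h > 9) and 3*vec[y] + 2*h >= 13.
Check whether (2*h = acc + 22 -> 2*h > 9) and 3*vec[3] + 2*h >= 13 and y = -1 implies it.
Countermodel: at the initial state acc = -12, h = 5, vec = {[-1] = 0, [3] = 1, elsewhere 0}, y = -1, the precondition holds but the weakest precondition fails.
Answer: invalid


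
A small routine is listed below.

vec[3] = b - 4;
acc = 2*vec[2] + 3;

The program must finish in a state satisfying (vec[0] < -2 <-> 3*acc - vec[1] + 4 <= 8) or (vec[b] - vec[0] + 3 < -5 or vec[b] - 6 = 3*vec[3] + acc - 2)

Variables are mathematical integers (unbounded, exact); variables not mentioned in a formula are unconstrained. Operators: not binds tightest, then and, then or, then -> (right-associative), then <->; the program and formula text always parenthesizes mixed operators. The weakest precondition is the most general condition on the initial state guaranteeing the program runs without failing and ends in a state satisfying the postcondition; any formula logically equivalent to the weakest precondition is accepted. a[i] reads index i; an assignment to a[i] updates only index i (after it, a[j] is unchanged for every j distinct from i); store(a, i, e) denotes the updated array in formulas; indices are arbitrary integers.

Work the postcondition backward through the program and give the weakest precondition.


Working backward. After the program, the postcondition (vec[0] < -2 <-> 3*acc - vec[1] + 4 <= 8) or (vec[b] - vec[0] + 3 < -5 or vec[b] - 6 = 3*vec[3] + acc - 2) must hold; in canonical form it is (vec[0] < -2 <-> 3*acc <= vec[1] + 4) or vec[b] < vec[0] - 8 or vec[b] = 3*vec[3] + acc + 4.
Before acc := 2*vec[2] + 3: (vec[0] < -2 <-> 6*vec[2] <= vec[1] - 5) or vec[b] < vec[0] - 8 or vec[b] = 2*vec[2] + 3*vec[3] + 7
Before vec[3] := b - 4: (vec[0] < -2 <-> 6*vec[2] <= vec[1] - 5) or store(vec, 3, b - 4)[b] < vec[0] - 8 or store(vec, 3, b - 4)[b] = 2*vec[2] + 3*b - 5
Answer: WP = (vec[0] < -2 <-> 6*vec[2] <= vec[1] - 5) or store(vec, 3, b - 4)[b] < vec[0] - 8 or store(vec, 3, b - 4)[b] = 2*vec[2] + 3*b - 5


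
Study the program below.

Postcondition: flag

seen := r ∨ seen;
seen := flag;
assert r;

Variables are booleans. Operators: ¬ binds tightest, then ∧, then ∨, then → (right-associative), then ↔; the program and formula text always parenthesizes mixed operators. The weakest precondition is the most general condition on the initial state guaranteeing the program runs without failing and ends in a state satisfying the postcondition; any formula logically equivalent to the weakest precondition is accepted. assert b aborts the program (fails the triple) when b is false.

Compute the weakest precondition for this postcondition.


Working backward. After the program, flag must hold.
Before assert r: r ∧ flag
Before seen := flag: r ∧ flag
Before seen := r ∨ seen: r ∧ flag
Answer: WP = r ∧ flag


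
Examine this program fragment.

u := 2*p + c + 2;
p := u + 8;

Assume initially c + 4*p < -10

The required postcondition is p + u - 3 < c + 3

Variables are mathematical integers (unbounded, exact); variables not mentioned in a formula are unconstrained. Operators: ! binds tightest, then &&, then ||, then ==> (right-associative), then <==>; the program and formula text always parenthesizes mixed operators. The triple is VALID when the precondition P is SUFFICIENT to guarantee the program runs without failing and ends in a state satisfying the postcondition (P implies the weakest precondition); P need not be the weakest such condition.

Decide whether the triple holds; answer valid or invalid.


Working backward. After the program, the postcondition p + u - 3 < c + 3 must hold; in canonical form it is p + u < c + 6.
Before p := u + 8: 2*u < c - 2
Before u := 2*p + c + 2: c + 4*p < -6
The weakest precondition is c + 4*p < -6.
Check whether c + 4*p < -10 implies it.
Every state satisfying the precondition satisfies the weakest precondition: the implication holds.
Answer: valid


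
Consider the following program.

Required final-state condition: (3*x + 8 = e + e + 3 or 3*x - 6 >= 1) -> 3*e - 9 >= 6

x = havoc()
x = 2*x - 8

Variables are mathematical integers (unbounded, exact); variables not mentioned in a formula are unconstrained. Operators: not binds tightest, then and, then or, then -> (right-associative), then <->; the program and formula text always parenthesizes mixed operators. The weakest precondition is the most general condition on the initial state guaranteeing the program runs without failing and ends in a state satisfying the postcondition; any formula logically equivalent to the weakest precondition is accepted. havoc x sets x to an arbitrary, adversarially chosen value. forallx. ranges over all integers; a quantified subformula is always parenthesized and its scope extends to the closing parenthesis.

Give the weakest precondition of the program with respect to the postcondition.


Working backward. After the program, the postcondition (3*x + 8 = e + e + 3 or 3*x - 6 >= 1) -> 3*e - 9 >= 6 must hold; in canonical form it is (3*x = 2*e - 5 or 3*x >= 7) -> 3*e >= 15.
Before x := 2*x - 8: (6*x = 2*e + 19 or 6*x >= 31) -> 3*e >= 15
Before havoc x: forall x_1. ((6*x_1 = 2*e + 19 or 6*x_1 >= 31) -> 3*e >= 15)
Answer: WP = forall x_1. ((6*x_1 = 2*e + 19 or 6*x_1 >= 31) -> 3*e >= 15)


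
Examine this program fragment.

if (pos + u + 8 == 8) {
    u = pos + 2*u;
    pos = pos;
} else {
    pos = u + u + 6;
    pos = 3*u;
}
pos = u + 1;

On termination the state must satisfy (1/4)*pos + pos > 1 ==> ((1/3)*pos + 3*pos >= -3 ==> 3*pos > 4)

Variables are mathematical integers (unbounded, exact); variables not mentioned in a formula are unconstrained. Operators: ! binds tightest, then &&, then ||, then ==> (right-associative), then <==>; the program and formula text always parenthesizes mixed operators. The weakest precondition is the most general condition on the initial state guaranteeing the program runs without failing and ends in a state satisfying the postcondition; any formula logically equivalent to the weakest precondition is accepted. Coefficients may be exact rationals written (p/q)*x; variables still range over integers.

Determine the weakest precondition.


Working backward. After the program, the postcondition (1/4)*pos + pos > 1 ==> ((1/3)*pos + 3*pos >= -3 ==> 3*pos > 4) must hold; in canonical form it is (5/4)*pos > 1 ==> ((10/3)*pos >= -3 ==> 3*pos > 4).
Before pos := u + 1: (5/4)*u > -1/4 ==> ((10/3)*u >= -19/3 ==> 3*u > 1)
Then branch requires (5/4)*pos + (5/2)*u > -1/4 ==> ((10/3)*pos + (20/3)*u >= -19/3 ==> 3*pos + 6*u > 1); else branch requires (5/4)*u > -1/4 ==> ((10/3)*u >= -19/3 ==> 3*u > 1).
Before the if: (pos + u == 0 ==> ((5/4)*pos + (5/2)*u > -1/4 ==> ((10/3)*pos + (20/3)*u >= -19/3 ==> 3*pos + 6*u > 1))) && ((!(pos + u == 0)) ==> ((5/4)*u > -1/4 ==> ((10/3)*u >= -19/3 ==> 3*u > 1)))
Answer: WP = (pos + u == 0 ==> ((5/4)*pos + (5/2)*u > -1/4 ==> ((10/3)*pos + (20/3)*u >= -19/3 ==> 3*pos + 6*u > 1))) && ((!(pos + u == 0)) ==> ((5/4)*u > -1/4 ==> ((10/3)*u >= -19/3 ==> 3*u > 1)))


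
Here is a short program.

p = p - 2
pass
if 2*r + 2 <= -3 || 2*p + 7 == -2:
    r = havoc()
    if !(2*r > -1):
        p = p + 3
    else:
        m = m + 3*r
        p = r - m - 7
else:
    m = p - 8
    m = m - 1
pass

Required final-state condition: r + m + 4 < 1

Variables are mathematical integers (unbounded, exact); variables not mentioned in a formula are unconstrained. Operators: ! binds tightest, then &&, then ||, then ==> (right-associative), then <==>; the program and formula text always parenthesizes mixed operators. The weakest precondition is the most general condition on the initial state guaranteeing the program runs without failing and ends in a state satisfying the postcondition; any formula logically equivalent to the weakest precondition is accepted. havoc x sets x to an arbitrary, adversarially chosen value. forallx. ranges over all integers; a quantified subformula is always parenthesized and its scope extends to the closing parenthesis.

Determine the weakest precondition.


Working backward. After the program, the postcondition r + m + 4 < 1 must hold; in canonical form it is m + r < -3.
Before skip: m + r < -3
Then branch requires forall r_1. (((!(2*r_1 > -1)) ==> m + r_1 < -3) && (2*r_1 > -1 ==> m + 4*r_1 < -3)); else branch requires p + r < 6.
Before the if: ((2*r <= -5 || 2*p == -9) ==> (forall r_1. (((!(2*r_1 > -1)) ==> m + r_1 < -3) && (2*r_1 > -1 ==> m + 4*r_1 < -3)))) && ((!(2*r <= -5 || 2*p == -9)) ==> p + r < 6)
Before skip: ((2*r <= -5 || 2*p == -9) ==> (forall r_1. (((!(2*r_1 > -1)) ==> m + r_1 < -3) && (2*r_1 > -1 ==> m + 4*r_1 < -3)))) && ((!(2*r <= -5 || 2*p == -9)) ==> p + r < 6)
Before p := p - 2: ((2*r <= -5 || 2*p == -5) ==> (forall r_1. (((!(2*r_1 > -1)) ==> m + r_1 < -3) && (2*r_1 > -1 ==> m + 4*r_1 < -3)))) && ((!(2*r <= -5 || 2*p == -5)) ==> p + r < 8)
Answer: WP = ((2*r <= -5 || 2*p == -5) ==> (forall r_1. (((!(2*r_1 > -1)) ==> m + r_1 < -3) && (2*r_1 > -1 ==> m + 4*r_1 < -3)))) && ((!(2*r <= -5 || 2*p == -5)) ==> p + r < 8)


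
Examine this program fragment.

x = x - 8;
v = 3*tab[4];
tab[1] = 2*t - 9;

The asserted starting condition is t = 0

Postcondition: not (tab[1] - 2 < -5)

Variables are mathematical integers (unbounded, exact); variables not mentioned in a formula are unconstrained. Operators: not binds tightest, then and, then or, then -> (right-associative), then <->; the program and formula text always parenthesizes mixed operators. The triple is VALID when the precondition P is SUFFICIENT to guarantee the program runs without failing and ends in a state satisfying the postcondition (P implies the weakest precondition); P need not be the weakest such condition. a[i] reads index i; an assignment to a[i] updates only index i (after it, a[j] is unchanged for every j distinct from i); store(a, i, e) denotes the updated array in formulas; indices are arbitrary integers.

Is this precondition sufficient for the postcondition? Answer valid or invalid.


Working backward. After the program, the postcondition not (tab[1] - 2 < -5) must hold; in canonical form it is not (tab[1] < -3).
Before tab[1] := 2*t - 9: not (2*t < 6)
Before v := 3*tab[4]: not (2*t < 6)
Before x := x - 8: not (2*t < 6)
The weakest precondition is not (2*t < 6).
Check whether t = 0 implies it.
Countermodel: at the initial state t = 0, the precondition holds but the weakest precondition fails.
Answer: invalid


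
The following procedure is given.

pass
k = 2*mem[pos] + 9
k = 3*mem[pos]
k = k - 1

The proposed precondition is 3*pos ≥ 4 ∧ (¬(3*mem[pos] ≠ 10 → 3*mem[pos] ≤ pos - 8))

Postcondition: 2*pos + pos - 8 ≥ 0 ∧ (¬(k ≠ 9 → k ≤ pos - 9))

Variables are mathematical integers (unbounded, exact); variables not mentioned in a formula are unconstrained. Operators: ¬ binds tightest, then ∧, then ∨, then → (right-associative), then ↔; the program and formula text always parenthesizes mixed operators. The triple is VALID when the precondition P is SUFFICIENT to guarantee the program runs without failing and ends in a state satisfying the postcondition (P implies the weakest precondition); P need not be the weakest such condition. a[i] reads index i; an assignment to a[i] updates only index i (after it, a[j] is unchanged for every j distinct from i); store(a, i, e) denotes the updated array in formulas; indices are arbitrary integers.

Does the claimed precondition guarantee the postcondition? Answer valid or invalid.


Working backward. After the program, the postcondition 2*pos + pos - 8 ≥ 0 ∧ (¬(k ≠ 9 → k ≤ pos - 9)) must hold; in canonical form it is 3*pos ≥ 8 ∧ (¬(k ≠ 9 → k ≤ pos - 9)).
Before k := k - 1: 3*pos ≥ 8 ∧ (¬(k ≠ 10 → k ≤ pos - 8))
Before k := 3*mem[pos]: 3*pos ≥ 8 ∧ (¬(3*mem[pos] ≠ 10 → 3*mem[pos] ≤ pos - 8))
Before k := 2*mem[pos] + 9: 3*pos ≥ 8 ∧ (¬(3*mem[pos] ≠ 10 → 3*mem[pos] ≤ pos - 8))
Before skip: 3*pos ≥ 8 ∧ (¬(3*mem[pos] ≠ 10 → 3*mem[pos] ≤ pos - 8))
The weakest precondition is 3*pos ≥ 8 ∧ (¬(3*mem[pos] ≠ 10 → 3*mem[pos] ≤ pos - 8)).
Check whether 3*pos ≥ 4 ∧ (¬(3*mem[pos] ≠ 10 → 3*mem[pos] ≤ pos - 8)) implies it.
Countermodel: at the initial state mem = {[2] = 0, elsewhere 0}, pos = 2, the precondition holds but the weakest precondition fails.
Answer: invalid


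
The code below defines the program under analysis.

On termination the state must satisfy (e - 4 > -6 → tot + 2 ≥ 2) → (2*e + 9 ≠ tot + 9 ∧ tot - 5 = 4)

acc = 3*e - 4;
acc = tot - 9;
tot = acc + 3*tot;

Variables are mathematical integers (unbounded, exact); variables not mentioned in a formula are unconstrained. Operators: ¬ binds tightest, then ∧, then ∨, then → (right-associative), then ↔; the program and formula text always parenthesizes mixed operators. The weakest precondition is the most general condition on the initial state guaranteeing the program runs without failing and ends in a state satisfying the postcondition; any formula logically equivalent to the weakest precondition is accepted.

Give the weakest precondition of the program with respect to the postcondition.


Working backward. After the program, the postcondition (e - 4 > -6 → tot + 2 ≥ 2) → (2*e + 9 ≠ tot + 9 ∧ tot - 5 = 4) must hold; in canonical form it is (e > -2 → tot ≥ 0) → (2*e ≠ tot ∧ tot = 9).
Before tot := acc + 3*tot: (e > -2 → acc + 3*tot ≥ 0) → (2*e ≠ acc + 3*tot ∧ acc + 3*tot = 9)
Before acc := tot - 9: (e > -2 → 4*tot ≥ 9) → (2*e ≠ 4*tot - 9 ∧ 4*tot = 18)
Before acc := 3*e - 4: (e > -2 → 4*tot ≥ 9) → (2*e ≠ 4*tot - 9 ∧ 4*tot = 18)
Answer: WP = (e > -2 → 4*tot ≥ 9) → (2*e ≠ 4*tot - 9 ∧ 4*tot = 18)


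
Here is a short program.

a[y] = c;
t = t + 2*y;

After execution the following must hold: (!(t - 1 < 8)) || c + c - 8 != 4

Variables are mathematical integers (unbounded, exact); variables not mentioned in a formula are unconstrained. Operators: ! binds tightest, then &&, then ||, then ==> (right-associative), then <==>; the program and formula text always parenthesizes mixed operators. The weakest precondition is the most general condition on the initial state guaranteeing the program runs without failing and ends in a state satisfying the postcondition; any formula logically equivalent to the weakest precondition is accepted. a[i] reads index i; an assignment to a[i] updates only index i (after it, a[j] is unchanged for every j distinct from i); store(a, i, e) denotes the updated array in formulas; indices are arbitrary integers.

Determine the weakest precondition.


Working backward. After the program, the postcondition (!(t - 1 < 8)) || c + c - 8 != 4 must hold; in canonical form it is (!(t < 9)) || 2*c != 12.
Before t := t + 2*y: (!(t + 2*y < 9)) || 2*c != 12
Before a[y] := c: (!(t + 2*y < 9)) || 2*c != 12
Answer: WP = (!(t + 2*y < 9)) || 2*c != 12
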